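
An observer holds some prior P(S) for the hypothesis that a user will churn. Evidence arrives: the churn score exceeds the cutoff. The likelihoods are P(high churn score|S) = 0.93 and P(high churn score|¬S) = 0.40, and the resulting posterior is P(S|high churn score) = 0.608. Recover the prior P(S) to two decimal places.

P(S) = 0.40

In odds form, posterior odds = prior odds × likelihood ratio, so prior odds = posterior odds ÷ LR.
Posterior odds = 0.608/(1−0.608) = 1.5510. LR = 0.93/0.40 = 2.3250.
Prior odds = 1.5510/2.3250 = 0.6671, so P(S) = 0.6671/(1+0.6671) ≈ 0.40.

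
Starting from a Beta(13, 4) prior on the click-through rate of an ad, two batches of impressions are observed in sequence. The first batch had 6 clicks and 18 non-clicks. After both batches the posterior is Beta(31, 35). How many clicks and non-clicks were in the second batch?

Because Beta–binomial updating is additive in the counts, the combined data contributed (α_post−α_prior, β_post−β_prior) successes and failures.
Total across both batches: 31−13=18 clicks, 35−4=31 non-clicks.
Subtract the first batch: 18−6=12 clicks and 31−18=13 non-clicks.

12 clicks and 13 non-clicks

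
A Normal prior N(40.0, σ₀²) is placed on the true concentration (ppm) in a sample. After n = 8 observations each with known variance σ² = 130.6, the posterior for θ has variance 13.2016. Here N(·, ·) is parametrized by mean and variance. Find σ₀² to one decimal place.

σ₀² = 69.0

For the Normal–Normal model with known σ², precisions add: τ_n = τ₀ + n/σ².
So 1/σ₀² = 1/13.2016 − 8/130.6 = 0.075748 − 0.061256 = 0.014492.
Hence σ₀² = 1/0.014492 ≈ 69.0.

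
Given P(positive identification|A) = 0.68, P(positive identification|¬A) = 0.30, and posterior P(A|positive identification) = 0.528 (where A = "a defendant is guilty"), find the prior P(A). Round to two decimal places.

P(A) = 0.33

In odds form, posterior odds = prior odds × likelihood ratio, so prior odds = posterior odds ÷ LR.
Posterior odds = 0.528/(1−0.528) = 1.1186. LR = 0.68/0.30 = 2.2667.
Prior odds = 1.1186/2.2667 = 0.4935, so P(A) = 0.4935/(1+0.4935) ≈ 0.33.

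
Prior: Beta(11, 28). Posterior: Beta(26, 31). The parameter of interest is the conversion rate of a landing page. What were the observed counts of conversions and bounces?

Beta is conjugate to the binomial likelihood: posterior = Beta(a+s, b+f).
So s = 26 − 11 = 15 and f = 31 − 28 = 3.

15 conversions and 3 bounces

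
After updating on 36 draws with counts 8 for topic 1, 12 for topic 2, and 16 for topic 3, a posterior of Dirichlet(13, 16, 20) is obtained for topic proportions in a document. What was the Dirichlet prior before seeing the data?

Dirichlet(5, 4, 4)

For a Dirichlet(α) prior with multinomial counts c, the posterior is Dirichlet(α + c) componentwise.
Subtract each count from the matching posterior parameter: 13−8=5, 16−12=4, 20−16=4.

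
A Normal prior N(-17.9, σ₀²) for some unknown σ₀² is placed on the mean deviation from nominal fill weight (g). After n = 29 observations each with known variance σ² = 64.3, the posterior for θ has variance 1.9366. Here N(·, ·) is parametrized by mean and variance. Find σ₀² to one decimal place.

σ₀² = 15.3

Posterior precision equals prior precision plus data precision: 1/σ_n² = 1/σ₀² + n/σ².
So 1/σ₀² = 1/1.9366 − 29/64.3 = 0.516369 − 0.451011 = 0.065358.
Hence σ₀² = 1/0.065358 ≈ 15.3.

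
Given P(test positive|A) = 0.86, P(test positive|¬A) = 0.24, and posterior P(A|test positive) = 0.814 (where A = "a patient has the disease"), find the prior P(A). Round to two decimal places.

Bayes' rule in odds form gives O(A|E) = O(A)·[P(E|A)/P(E|¬A)], hence O(A) = O(A|E)/LR.
Posterior odds = 0.814/(1−0.814) = 4.3763. LR = 0.86/0.24 = 3.5833.
Prior odds = 4.3763/3.5833 = 1.2213, so P(A) = 1.2213/(1+1.2213) ≈ 0.55.

P(A) = 0.55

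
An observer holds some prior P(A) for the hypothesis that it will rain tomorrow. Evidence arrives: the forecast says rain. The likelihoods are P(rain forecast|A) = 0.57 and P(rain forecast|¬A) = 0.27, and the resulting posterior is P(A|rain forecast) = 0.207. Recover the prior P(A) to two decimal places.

P(A) = 0.11

In odds form, posterior odds = prior odds × likelihood ratio, so prior odds = posterior odds ÷ LR.
Posterior odds = 0.207/(1−0.207) = 0.2610. LR = 0.57/0.27 = 2.1111.
Prior odds = 0.2610/2.1111 = 0.1236, so P(A) = 0.1236/(1+0.1236) ≈ 0.11.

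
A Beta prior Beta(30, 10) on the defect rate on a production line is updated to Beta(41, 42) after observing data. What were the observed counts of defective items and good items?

11 defective items and 32 good items

Under Beta–binomial conjugacy the posterior parameters are (α+s, β+f).
Match parameters: s=41−30=11, f=42−10=32.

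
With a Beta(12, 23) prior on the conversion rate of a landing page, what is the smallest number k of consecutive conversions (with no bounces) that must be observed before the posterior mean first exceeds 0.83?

k = 101

After k conversions and 0 bounces the posterior is Beta(12+k, 23), with mean (12+k)/(12+23+k).
Set (12+k)/(35+k) > 0.83 and solve: k > (0.83·35 − 12)/(1 − 0.83) = 100.294.
The smallest integer exceeding 100.294 is 101.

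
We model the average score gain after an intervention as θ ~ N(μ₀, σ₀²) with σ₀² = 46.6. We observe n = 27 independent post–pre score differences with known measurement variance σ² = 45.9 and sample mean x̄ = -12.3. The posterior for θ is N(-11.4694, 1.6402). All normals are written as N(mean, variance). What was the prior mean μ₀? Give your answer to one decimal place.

μ₀ = 11.3

With known observation variance, the Normal–Normal posterior has precision τ_n = τ₀ + n/σ² and mean μ_n = (τ₀μ₀ + (n/σ²)x̄)/τ_n.
Here τ₀ = 1/46.6 = 0.021459 and τ_data = 27/45.9 = 0.588235, so τ_n = 0.609694.
Rearranging for μ₀: μ₀ = (μ_n·τ_n − τ_data·x̄)/τ₀ = (-11.4694·0.609694 − 0.588235·-12.3) / 0.021459 = 0.242466/0.021459 ≈ 11.3.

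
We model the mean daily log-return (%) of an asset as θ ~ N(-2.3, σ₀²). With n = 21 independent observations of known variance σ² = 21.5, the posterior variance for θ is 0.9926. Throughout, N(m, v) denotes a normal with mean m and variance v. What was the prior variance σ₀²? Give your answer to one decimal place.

For the Normal–Normal model with known σ², precisions add: τ_n = τ₀ + n/σ².
So 1/σ₀² = 1/0.9926 − 21/21.5 = 1.007455 − 0.976744 = 0.030711.
Hence σ₀² = 1/0.030711 ≈ 32.6.

σ₀² = 32.6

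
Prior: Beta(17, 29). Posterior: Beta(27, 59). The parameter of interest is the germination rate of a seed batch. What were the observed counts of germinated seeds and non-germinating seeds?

10 germinated seeds and 30 non-germinating seeds

Beta is conjugate to the binomial likelihood: posterior = Beta(a+s, b+f).
Match parameters: s=27−17=10, f=59−29=30.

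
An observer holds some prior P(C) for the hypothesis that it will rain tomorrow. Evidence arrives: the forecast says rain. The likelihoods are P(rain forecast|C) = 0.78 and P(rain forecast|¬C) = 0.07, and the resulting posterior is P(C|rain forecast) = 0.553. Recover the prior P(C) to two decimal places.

P(C) = 0.10

Bayes' rule in odds form gives O(C|E) = O(C)·[P(E|C)/P(E|¬C)], hence O(C) = O(C|E)/LR.
Posterior odds = 0.553/(1−0.553) = 1.2371. LR = 0.78/0.07 = 11.1429.
Prior odds = 1.2371/11.1429 = 0.1110, so P(C) = 0.1110/(1+0.1110) ≈ 0.10.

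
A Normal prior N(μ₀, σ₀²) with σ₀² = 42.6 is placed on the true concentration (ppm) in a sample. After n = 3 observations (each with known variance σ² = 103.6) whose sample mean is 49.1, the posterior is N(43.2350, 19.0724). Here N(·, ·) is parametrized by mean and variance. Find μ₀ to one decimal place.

The posterior mean is a precision-weighted average: μ_n = (τ₀μ₀ + τ_data·x̄)/(τ₀+τ_data), with τ₀=1/σ₀² and τ_data=n/σ².
Here τ₀ = 1/42.6 = 0.023474 and τ_data = 3/103.6 = 0.028958, so τ_n = 0.052432.
Rearranging for μ₀: μ₀ = (μ_n·τ_n − τ_data·x̄)/τ₀ = (43.2350·0.052432 − 0.028958·49.1) / 0.023474 = 0.845060/0.023474 ≈ 36.0.

μ₀ = 36.0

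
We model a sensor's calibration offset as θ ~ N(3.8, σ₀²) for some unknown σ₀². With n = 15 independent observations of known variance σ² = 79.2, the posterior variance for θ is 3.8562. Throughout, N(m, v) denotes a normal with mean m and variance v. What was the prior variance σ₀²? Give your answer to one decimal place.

Posterior precision equals prior precision plus data precision: 1/σ_n² = 1/σ₀² + n/σ².
So 1/σ₀² = 1/3.8562 − 15/79.2 = 0.259323 − 0.189394 = 0.069929.
Hence σ₀² = 1/0.069929 ≈ 14.3.

σ₀² = 14.3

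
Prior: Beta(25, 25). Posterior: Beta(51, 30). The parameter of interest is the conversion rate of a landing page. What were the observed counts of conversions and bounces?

26 conversions and 5 bounces

A Beta(α, β) prior with s successes and f failures in binomial data gives a Beta(α+s, β+f) posterior.
Match parameters: s=51−25=26, f=30−25=5.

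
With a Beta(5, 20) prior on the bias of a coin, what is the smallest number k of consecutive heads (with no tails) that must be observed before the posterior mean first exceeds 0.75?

k = 56

After k heads and 0 tails the posterior is Beta(5+k, 20), with mean (5+k)/(5+20+k).
Set (5+k)/(25+k) > 0.75 and solve: k > (0.75·25 − 5)/(1 − 0.75) = 55.000.
The smallest integer exceeding 55.000 is 56.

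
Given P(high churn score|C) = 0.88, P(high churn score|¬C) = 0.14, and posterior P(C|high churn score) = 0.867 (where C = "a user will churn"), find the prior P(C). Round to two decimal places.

P(C) = 0.51

In odds form, posterior odds = prior odds × likelihood ratio, so prior odds = posterior odds ÷ LR.
Posterior odds = 0.867/(1−0.867) = 6.5188. LR = 0.88/0.14 = 6.2857.
Prior odds = 6.5188/6.2857 = 1.0371, so P(C) = 1.0371/(1+1.0371) ≈ 0.51.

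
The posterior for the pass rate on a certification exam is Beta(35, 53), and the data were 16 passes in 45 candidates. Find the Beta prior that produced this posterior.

Beta is conjugate to the binomial likelihood: posterior = Beta(a+s, b+f).
So a = 35 − 16 = 19 and b = 53 − 29 = 24.

Beta(19, 24)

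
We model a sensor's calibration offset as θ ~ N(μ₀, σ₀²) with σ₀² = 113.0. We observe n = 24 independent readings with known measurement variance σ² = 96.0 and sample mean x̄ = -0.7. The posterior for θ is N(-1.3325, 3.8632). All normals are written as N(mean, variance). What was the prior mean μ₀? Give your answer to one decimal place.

μ₀ = -19.2

The posterior mean is a precision-weighted average: μ_n = (τ₀μ₀ + τ_data·x̄)/(τ₀+τ_data), with τ₀=1/σ₀² and τ_data=n/σ².
Here τ₀ = 1/113.0 = 0.008850 and τ_data = 24/96.0 = 0.250000, so τ_n = 0.258850.
Rearranging for μ₀: μ₀ = (μ_n·τ_n − τ_data·x̄)/τ₀ = (-1.3325·0.258850 − 0.250000·-0.7) / 0.008850 = -0.169918/0.008850 ≈ -19.2.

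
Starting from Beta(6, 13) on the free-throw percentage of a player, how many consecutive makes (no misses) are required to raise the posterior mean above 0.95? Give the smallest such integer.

After k makes and 0 misses the posterior is Beta(6+k, 13), with mean (6+k)/(6+13+k).
Set (6+k)/(19+k) > 0.95 and solve: k > (0.95·19 − 6)/(1 − 0.95) = 241.000.
The smallest integer exceeding 241.000 is 242, and checking k=242: (248)/(261) = 0.9502 > 0.95.

k = 242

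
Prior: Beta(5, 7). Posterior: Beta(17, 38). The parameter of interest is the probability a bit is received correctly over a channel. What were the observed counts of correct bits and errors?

Under Beta–binomial conjugacy the posterior parameters are (a+s, b+f).
Match parameters: s=17−5=12, f=38−7=31.

12 correct bits and 31 errors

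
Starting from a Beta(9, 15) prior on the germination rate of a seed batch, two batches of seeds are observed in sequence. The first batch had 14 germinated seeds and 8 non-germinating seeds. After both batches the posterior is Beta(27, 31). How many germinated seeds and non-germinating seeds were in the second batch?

4 germinated seeds and 8 non-germinating seeds

Sequential conjugate updates are equivalent to a single update on the pooled data, so total successes = posterior α − prior α and total failures = posterior β − prior β.
Total across both batches: 27−9=18 germinated seeds, 31−15=16 non-germinating seeds.
Subtract the first batch: 18−14=4 germinated seeds and 16−8=8 non-germinating seeds.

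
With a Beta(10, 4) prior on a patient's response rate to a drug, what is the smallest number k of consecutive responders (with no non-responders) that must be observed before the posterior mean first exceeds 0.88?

After k responders and 0 non-responders the posterior is Beta(10+k, 4), with mean (10+k)/(10+4+k).
Set (10+k)/(14+k) > 0.88 and solve: k > (0.88·14 − 10)/(1 − 0.88) = 19.333.
The smallest integer exceeding 19.333 is 20, and checking k=20: (30)/(34) = 0.8824 > 0.88.

k = 20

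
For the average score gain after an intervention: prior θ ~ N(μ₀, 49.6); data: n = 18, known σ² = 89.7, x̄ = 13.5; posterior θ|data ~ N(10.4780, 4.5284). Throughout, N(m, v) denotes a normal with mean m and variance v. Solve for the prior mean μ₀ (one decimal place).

μ₀ = -19.6

With known observation variance, the Normal–Normal posterior has precision τ_n = τ₀ + n/σ² and mean μ_n = (τ₀μ₀ + (n/σ²)x̄)/τ_n.
Here τ₀ = 1/49.6 = 0.020161 and τ_data = 18/89.7 = 0.200669, so τ_n = 0.220830.
Rearranging for μ₀: μ₀ = (μ_n·τ_n − τ_data·x̄)/τ₀ = (10.4780·0.220830 − 0.200669·13.5) / 0.020161 = -0.395175/0.020161 ≈ -19.6.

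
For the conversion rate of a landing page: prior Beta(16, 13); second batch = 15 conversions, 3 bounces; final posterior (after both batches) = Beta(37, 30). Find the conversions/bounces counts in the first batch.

6 conversions and 14 bounces

Sequential conjugate updates are equivalent to a single update on the pooled data, so total successes = posterior α − prior α and total failures = posterior β − prior β.
Total across both batches: 37−16=21 conversions, 30−13=17 bounces.
Subtract the second batch: 21−15=6 conversions and 17−3=14 bounces.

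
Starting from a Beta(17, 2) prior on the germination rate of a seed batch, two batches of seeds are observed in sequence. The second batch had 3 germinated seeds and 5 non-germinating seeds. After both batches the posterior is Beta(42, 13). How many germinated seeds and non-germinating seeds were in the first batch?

22 germinated seeds and 6 non-germinating seeds

Because Beta–binomial updating is additive in the counts, the combined data contributed (α_post−α_prior, β_post−β_prior) successes and failures.
Total across both batches: 42−17=25 germinated seeds, 13−2=11 non-germinating seeds.
Subtract the second batch: 25−3=22 germinated seeds and 11−5=6 non-germinating seeds.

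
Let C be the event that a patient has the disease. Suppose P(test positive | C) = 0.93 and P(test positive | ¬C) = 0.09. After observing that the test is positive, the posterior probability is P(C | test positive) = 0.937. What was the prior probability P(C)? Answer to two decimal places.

Bayes' rule in odds form gives O(C|E) = O(C)·[P(E|C)/P(E|¬C)], hence O(C) = O(C|E)/LR.
Posterior odds = 0.937/(1−0.937) = 14.8730. LR = 0.93/0.09 = 10.3333.
Prior odds = 14.8730/10.3333 = 1.4393, so P(C) = 1.4393/(1+1.4393) ≈ 0.59.

P(C) = 0.59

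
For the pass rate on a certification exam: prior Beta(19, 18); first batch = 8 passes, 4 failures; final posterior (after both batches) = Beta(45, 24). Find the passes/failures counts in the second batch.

Sequential conjugate updates are equivalent to a single update on the pooled data, so total successes = posterior α − prior α and total failures = posterior β − prior β.
Total across both batches: 45−19=26 passes, 24−18=6 failures.
Subtract the first batch: 26−8=18 passes and 6−4=2 failures.

18 passes and 2 failures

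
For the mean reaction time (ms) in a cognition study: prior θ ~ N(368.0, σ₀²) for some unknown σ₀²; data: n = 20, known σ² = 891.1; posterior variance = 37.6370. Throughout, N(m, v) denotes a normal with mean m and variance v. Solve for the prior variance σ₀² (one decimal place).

σ₀² = 242.4

Posterior precision equals prior precision plus data precision: 1/σ_n² = 1/σ₀² + n/σ².
So 1/σ₀² = 1/37.6370 − 20/891.1 = 0.026570 − 0.022444 = 0.004126.
Hence σ₀² = 1/0.004126 ≈ 242.4.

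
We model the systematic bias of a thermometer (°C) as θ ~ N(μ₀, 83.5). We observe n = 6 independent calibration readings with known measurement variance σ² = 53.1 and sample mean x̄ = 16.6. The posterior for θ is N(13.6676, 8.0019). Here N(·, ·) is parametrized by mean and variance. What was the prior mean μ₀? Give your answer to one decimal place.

μ₀ = -14.0

The posterior mean is a precision-weighted average: μ_n = (τ₀μ₀ + τ_data·x̄)/(τ₀+τ_data), with τ₀=1/σ₀² and τ_data=n/σ².
Here τ₀ = 1/83.5 = 0.011976 and τ_data = 6/53.1 = 0.112994, so τ_n = 0.124970.
Rearranging for μ₀: μ₀ = (μ_n·τ_n − τ_data·x̄)/τ₀ = (13.6676·0.124970 − 0.112994·16.6) / 0.011976 = -0.167660/0.011976 ≈ -14.0.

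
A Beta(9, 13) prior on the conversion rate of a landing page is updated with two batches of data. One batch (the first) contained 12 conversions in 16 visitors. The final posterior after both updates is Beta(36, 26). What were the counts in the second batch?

15 conversions and 9 bounces

Sequential conjugate updates are equivalent to a single update on the pooled data, so total successes = posterior α − prior α and total failures = posterior β − prior β.
Total across both batches: 36−9=27 conversions, 26−13=13 bounces.
Subtract the first batch: 27−12=15 conversions and 13−4=9 bounces.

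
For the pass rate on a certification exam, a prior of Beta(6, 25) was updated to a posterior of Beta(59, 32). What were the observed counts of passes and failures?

Under Beta–binomial conjugacy the posterior parameters are (α+s, β+f).
Match parameters: s=59−6=53, f=32−25=7.

53 passes and 7 failures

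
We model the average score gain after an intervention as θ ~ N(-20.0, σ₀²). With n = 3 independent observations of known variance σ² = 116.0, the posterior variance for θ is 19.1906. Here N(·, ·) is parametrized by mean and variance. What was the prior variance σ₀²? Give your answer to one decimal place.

For the Normal–Normal model with known σ², precisions add: τ_n = τ₀ + n/σ².
So 1/σ₀² = 1/19.1906 − 3/116.0 = 0.052109 − 0.025862 = 0.026247.
Hence σ₀² = 1/0.026247 ≈ 38.1.

σ₀² = 38.1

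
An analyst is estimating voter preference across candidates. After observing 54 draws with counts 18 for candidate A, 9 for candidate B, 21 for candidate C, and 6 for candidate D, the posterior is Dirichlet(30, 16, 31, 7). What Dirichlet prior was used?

For a Dirichlet(α) prior with multinomial counts c, the posterior is Dirichlet(α + c) componentwise.
Subtract each count from the matching posterior parameter: 30−18=12, 16−9=7, 31−21=10, 7−6=1.

Dirichlet(12, 7, 10, 1)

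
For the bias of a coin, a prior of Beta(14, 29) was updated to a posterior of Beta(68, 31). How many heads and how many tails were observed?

Under Beta–binomial conjugacy the posterior parameters are (a+s, b+f).
So s = 68 − 14 = 54 and f = 31 − 29 = 2.

54 heads and 2 tails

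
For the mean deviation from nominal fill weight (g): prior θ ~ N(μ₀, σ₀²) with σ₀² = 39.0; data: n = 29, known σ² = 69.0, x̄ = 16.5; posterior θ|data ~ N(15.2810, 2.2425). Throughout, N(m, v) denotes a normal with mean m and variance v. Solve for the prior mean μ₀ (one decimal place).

μ₀ = -4.7

The posterior mean is a precision-weighted average: μ_n = (τ₀μ₀ + τ_data·x̄)/(τ₀+τ_data), with τ₀=1/σ₀² and τ_data=n/σ².
Here τ₀ = 1/39.0 = 0.025641 and τ_data = 29/69.0 = 0.420290, so τ_n = 0.445931.
Rearranging for μ₀: μ₀ = (μ_n·τ_n − τ_data·x̄)/τ₀ = (15.2810·0.445931 − 0.420290·16.5) / 0.025641 = -0.120513/0.025641 ≈ -4.7.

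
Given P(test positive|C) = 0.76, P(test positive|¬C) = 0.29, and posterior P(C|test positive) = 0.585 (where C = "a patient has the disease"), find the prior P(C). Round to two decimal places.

Bayes' rule in odds form gives O(C|E) = O(C)·[P(E|C)/P(E|¬C)], hence O(C) = O(C|E)/LR.
Posterior odds = 0.585/(1−0.585) = 1.4096. LR = 0.76/0.29 = 2.6207.
Prior odds = 1.4096/2.6207 = 0.5379, so P(C) = 0.5379/(1+0.5379) ≈ 0.35.

P(C) = 0.35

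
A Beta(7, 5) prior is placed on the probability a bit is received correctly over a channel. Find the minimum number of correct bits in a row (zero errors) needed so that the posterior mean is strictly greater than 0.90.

k = 39

After k correct bits and 0 errors the posterior is Beta(7+k, 5), with mean (7+k)/(7+5+k).
Set (7+k)/(12+k) > 0.90 and solve: k > (0.90·12 − 7)/(1 − 0.90) = 38.000.
The smallest integer exceeding 38.000 is 39.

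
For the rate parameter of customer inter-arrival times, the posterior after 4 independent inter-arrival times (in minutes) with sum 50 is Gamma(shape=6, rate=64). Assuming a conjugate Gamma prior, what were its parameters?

Gamma(shape=2, rate=14)

Gamma–exponential conjugacy: posterior shape = α + n, posterior rate = β + Σtᵢ.
So α = 6 − 4 = 2 and β = 64 − 50 = 14.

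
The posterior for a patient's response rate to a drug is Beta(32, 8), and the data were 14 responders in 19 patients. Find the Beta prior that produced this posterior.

Beta is conjugate to the binomial likelihood: posterior = Beta(α+s, β+f).
So α = 32 − 14 = 18 and β = 8 − 5 = 3.

Beta(18, 3)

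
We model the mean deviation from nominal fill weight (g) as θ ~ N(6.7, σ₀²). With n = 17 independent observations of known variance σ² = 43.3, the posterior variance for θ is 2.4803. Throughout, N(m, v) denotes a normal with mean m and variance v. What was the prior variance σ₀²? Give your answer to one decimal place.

Posterior precision equals prior precision plus data precision: 1/σ_n² = 1/σ₀² + n/σ².
So 1/σ₀² = 1/2.4803 − 17/43.3 = 0.403177 − 0.392610 = 0.010567.
Hence σ₀² = 1/0.010567 ≈ 94.6.

σ₀² = 94.6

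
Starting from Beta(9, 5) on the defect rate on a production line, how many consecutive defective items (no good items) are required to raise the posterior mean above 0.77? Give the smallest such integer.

After k defective items and 0 good items the posterior is Beta(9+k, 5), with mean (9+k)/(9+5+k).
Set (9+k)/(14+k) > 0.77 and solve: k > (0.77·14 − 9)/(1 − 0.77) = 7.739.
The smallest integer exceeding 7.739 is 8, and checking k=8: (17)/(22) = 0.7727 > 0.77.

k = 8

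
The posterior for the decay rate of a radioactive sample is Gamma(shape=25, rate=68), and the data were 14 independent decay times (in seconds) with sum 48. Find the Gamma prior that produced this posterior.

Gamma(shape=11, rate=20)

For an exponential likelihood with a Gamma(α, β) prior on the rate, n observations with total T give posterior Gamma(α+n, β+T).
So α = 25 − 14 = 11 and β = 68 − 48 = 20.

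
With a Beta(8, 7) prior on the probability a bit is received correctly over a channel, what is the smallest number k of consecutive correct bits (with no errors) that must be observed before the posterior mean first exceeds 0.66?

k = 6

After k correct bits and 0 errors the posterior is Beta(8+k, 7), with mean (8+k)/(8+7+k).
Set (8+k)/(15+k) > 0.66 and solve: k > (0.66·15 − 8)/(1 − 0.66) = 5.588.
The smallest integer exceeding 5.588 is 6, and checking k=6: (14)/(21) = 0.6667 > 0.66.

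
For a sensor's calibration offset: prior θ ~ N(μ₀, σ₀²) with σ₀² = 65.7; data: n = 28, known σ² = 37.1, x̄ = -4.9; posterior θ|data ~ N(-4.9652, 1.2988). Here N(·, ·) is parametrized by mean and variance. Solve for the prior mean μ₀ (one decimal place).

With known observation variance, the Normal–Normal posterior has precision τ_n = τ₀ + n/σ² and mean μ_n = (τ₀μ₀ + (n/σ²)x̄)/τ_n.
Here τ₀ = 1/65.7 = 0.015221 and τ_data = 28/37.1 = 0.754717, so τ_n = 0.769938.
Rearranging for μ₀: μ₀ = (μ_n·τ_n − τ_data·x̄)/τ₀ = (-4.9652·0.769938 − 0.754717·-4.9) / 0.015221 = -0.124783/0.015221 ≈ -8.2.

μ₀ = -8.2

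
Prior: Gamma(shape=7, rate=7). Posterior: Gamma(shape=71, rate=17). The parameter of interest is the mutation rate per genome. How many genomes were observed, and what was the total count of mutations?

Gamma–Poisson conjugacy: posterior shape = α + Σxᵢ, posterior rate = β + n.
Matching: Σxᵢ = 71 − 7 = 64 and n = 17 − 7 = 10.

n = 10 genomes with total 64 mutations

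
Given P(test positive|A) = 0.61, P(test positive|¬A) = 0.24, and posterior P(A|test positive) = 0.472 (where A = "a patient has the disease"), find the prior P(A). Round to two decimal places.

Bayes' rule in odds form gives O(A|E) = O(A)·[P(E|A)/P(E|¬A)], hence O(A) = O(A|E)/LR.
Posterior odds = 0.472/(1−0.472) = 0.8939. LR = 0.61/0.24 = 2.5417.
Prior odds = 0.8939/2.5417 = 0.3517, so P(A) = 0.3517/(1+0.3517) ≈ 0.26.

P(A) = 0.26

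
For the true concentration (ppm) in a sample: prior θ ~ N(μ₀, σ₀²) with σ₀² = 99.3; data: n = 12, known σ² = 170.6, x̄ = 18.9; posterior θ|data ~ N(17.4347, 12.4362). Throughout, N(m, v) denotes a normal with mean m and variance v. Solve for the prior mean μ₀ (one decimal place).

With known observation variance, the Normal–Normal posterior has precision τ_n = τ₀ + n/σ² and mean μ_n = (τ₀μ₀ + (n/σ²)x̄)/τ_n.
Here τ₀ = 1/99.3 = 0.010070 and τ_data = 12/170.6 = 0.070340, so τ_n = 0.080410.
Rearranging for μ₀: μ₀ = (μ_n·τ_n − τ_data·x̄)/τ₀ = (17.4347·0.080410 − 0.070340·18.9) / 0.010070 = 0.072498/0.010070 ≈ 7.2.

μ₀ = 7.2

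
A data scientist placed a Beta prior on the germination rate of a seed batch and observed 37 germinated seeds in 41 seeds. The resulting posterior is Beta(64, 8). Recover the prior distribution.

A Beta(a, b) prior with s successes and f failures in binomial data gives a Beta(a+s, b+f) posterior.
So a = 64 − 37 = 27 and b = 8 − 4 = 4.

Beta(27, 4)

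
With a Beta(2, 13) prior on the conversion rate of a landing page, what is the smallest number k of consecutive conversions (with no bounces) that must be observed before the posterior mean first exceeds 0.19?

After k conversions and 0 bounces the posterior is Beta(2+k, 13), with mean (2+k)/(2+13+k).
Set (2+k)/(15+k) > 0.19 and solve: k > (0.19·15 − 2)/(1 − 0.19) = 1.049.
The smallest integer exceeding 1.049 is 2, and checking k=2: (4)/(17) = 0.2353 > 0.19.

k = 2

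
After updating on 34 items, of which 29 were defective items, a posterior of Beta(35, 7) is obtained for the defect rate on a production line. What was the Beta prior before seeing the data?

Beta(6, 2)

A Beta(α, β) prior with s successes and f failures in binomial data gives a Beta(α+s, β+f) posterior.
Subtract the data counts: 35−29=6, 7−5=2.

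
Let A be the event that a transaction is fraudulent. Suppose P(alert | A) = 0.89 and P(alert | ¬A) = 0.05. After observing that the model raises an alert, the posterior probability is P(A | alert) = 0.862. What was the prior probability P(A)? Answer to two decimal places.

P(A) = 0.26

Bayes' rule in odds form gives O(A|E) = O(A)·[P(E|A)/P(E|¬A)], hence O(A) = O(A|E)/LR.
Posterior odds = 0.862/(1−0.862) = 6.2464. LR = 0.89/0.05 = 17.8000.
Prior odds = 6.2464/17.8000 = 0.3509, so P(A) = 0.3509/(1+0.3509) ≈ 0.26.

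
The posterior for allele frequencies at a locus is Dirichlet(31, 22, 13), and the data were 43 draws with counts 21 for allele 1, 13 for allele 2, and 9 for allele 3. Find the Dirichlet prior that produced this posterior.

For a Dirichlet(α) prior with multinomial counts c, the posterior is Dirichlet(α + c) componentwise.
Subtract each count from the matching posterior parameter: 31−21=10, 22−13=9, 13−9=4.

Dirichlet(10, 9, 4)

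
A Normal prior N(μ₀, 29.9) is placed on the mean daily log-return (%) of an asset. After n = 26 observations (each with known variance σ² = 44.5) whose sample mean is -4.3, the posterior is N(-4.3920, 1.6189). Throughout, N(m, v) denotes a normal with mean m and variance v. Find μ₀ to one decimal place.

μ₀ = -6.0

With known observation variance, the Normal–Normal posterior has precision τ_n = τ₀ + n/σ² and mean μ_n = (τ₀μ₀ + (n/σ²)x̄)/τ_n.
Here τ₀ = 1/29.9 = 0.033445 and τ_data = 26/44.5 = 0.584270, so τ_n = 0.617715.
Rearranging for μ₀: μ₀ = (μ_n·τ_n − τ_data·x̄)/τ₀ = (-4.3920·0.617715 − 0.584270·-4.3) / 0.033445 = -0.200643/0.033445 ≈ -6.0.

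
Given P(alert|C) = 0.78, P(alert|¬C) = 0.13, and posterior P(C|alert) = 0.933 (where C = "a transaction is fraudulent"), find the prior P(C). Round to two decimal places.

P(C) = 0.70

In odds form, posterior odds = prior odds × likelihood ratio, so prior odds = posterior odds ÷ LR.
Posterior odds = 0.933/(1−0.933) = 13.9254. LR = 0.78/0.13 = 6.0000.
Prior odds = 13.9254/6.0000 = 2.3209, so P(C) = 2.3209/(1+2.3209) ≈ 0.70.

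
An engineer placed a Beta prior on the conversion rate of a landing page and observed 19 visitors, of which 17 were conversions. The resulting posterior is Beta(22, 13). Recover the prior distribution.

Beta is conjugate to the binomial likelihood: posterior = Beta(a+s, b+f).
Subtract the data counts: 22−17=5, 13−2=11.

Beta(5, 11)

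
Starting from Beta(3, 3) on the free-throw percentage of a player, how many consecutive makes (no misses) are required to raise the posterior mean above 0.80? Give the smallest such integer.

After k makes and 0 misses the posterior is Beta(3+k, 3), with mean (3+k)/(3+3+k).
Set (3+k)/(6+k) > 0.80 and solve: k > (0.80·6 − 3)/(1 − 0.80) = 9.000.
The smallest integer exceeding 9.000 is 10, and checking k=10: (13)/(16) = 0.8125 > 0.80.

k = 10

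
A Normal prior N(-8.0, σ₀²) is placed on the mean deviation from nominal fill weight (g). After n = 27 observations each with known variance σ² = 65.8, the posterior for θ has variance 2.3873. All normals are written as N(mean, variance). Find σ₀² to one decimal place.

For the Normal–Normal model with known σ², precisions add: τ_n = τ₀ + n/σ².
So 1/σ₀² = 1/2.3873 − 27/65.8 = 0.418883 − 0.410334 = 0.008549.
Hence σ₀² = 1/0.008549 ≈ 117.0.

σ₀² = 117.0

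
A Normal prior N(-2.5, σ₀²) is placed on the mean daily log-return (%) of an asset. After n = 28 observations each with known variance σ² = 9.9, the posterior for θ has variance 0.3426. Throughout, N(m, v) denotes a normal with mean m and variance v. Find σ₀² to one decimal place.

For the Normal–Normal model with known σ², precisions add: τ_n = τ₀ + n/σ².
So 1/σ₀² = 1/0.3426 − 28/9.9 = 2.918856 − 2.828283 = 0.090573.
Hence σ₀² = 1/0.090573 ≈ 11.0.

σ₀² = 11.0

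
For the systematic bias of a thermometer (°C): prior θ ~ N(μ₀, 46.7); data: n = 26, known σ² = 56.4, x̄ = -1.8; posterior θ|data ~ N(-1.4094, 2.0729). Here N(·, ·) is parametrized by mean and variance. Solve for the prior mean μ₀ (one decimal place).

μ₀ = 7.0

The posterior mean is a precision-weighted average: μ_n = (τ₀μ₀ + τ_data·x̄)/(τ₀+τ_data), with τ₀=1/σ₀² and τ_data=n/σ².
Here τ₀ = 1/46.7 = 0.021413 and τ_data = 26/56.4 = 0.460993, so τ_n = 0.482406.
Rearranging for μ₀: μ₀ = (μ_n·τ_n − τ_data·x̄)/τ₀ = (-1.4094·0.482406 − 0.460993·-1.8) / 0.021413 = 0.149884/0.021413 ≈ 7.0.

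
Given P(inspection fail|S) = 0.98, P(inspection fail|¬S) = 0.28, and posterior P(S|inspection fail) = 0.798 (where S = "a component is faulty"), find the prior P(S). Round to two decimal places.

P(S) = 0.53

In odds form, posterior odds = prior odds × likelihood ratio, so prior odds = posterior odds ÷ LR.
Posterior odds = 0.798/(1−0.798) = 3.9505. LR = 0.98/0.28 = 3.5000.
Prior odds = 3.9505/3.5000 = 1.1287, so P(S) = 1.1287/(1+1.1287) ≈ 0.53.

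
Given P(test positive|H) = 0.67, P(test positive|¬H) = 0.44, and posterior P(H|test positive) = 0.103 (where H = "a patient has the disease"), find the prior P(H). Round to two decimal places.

Bayes' rule in odds form gives O(H|E) = O(H)·[P(E|H)/P(E|¬H)], hence O(H) = O(H|E)/LR.
Posterior odds = 0.103/(1−0.103) = 0.1148. LR = 0.67/0.44 = 1.5227.
Prior odds = 0.1148/1.5227 = 0.0754, so P(H) = 0.0754/(1+0.0754) ≈ 0.07.

P(H) = 0.07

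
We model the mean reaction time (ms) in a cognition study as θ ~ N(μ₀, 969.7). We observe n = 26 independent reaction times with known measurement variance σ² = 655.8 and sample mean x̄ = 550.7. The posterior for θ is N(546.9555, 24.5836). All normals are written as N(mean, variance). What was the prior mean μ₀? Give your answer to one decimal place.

With known observation variance, the Normal–Normal posterior has precision τ_n = τ₀ + n/σ² and mean μ_n = (τ₀μ₀ + (n/σ²)x̄)/τ_n.
Here τ₀ = 1/969.7 = 0.001031 and τ_data = 26/655.8 = 0.039646, so τ_n = 0.040677.
Rearranging for μ₀: μ₀ = (μ_n·τ_n − τ_data·x̄)/τ₀ = (546.9555·0.040677 − 0.039646·550.7) / 0.001031 = 0.415457/0.001031 ≈ 403.0.

μ₀ = 403.0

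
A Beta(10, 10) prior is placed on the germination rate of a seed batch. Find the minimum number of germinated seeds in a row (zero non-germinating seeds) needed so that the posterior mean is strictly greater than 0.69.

After k germinated seeds and 0 non-germinating seeds the posterior is Beta(10+k, 10), with mean (10+k)/(10+10+k).
Set (10+k)/(20+k) > 0.69 and solve: k > (0.69·20 − 10)/(1 − 0.69) = 12.258.
The smallest integer exceeding 12.258 is 13, and checking k=13: (23)/(33) = 0.6970 > 0.69.

k = 13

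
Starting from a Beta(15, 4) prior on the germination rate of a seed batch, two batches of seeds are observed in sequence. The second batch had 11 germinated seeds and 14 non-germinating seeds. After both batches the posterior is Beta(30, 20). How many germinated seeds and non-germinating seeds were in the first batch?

4 germinated seeds and 2 non-germinating seeds

Because Beta–binomial updating is additive in the counts, the combined data contributed (α_post−α_prior, β_post−β_prior) successes and failures.
Total across both batches: 30−15=15 germinated seeds, 20−4=16 non-germinating seeds.
Subtract the second batch: 15−11=4 germinated seeds and 16−14=2 non-germinating seeds.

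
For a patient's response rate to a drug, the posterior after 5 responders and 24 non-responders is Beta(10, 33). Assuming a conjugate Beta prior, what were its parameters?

Beta is conjugate to the binomial likelihood: posterior = Beta(a+s, b+f).
Subtract the data counts: 10−5=5, 33−24=9.

Beta(5, 9)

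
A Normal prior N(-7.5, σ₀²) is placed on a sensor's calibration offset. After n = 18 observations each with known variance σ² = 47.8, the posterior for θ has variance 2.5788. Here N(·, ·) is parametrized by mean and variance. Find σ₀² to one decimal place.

For the Normal–Normal model with known σ², precisions add: τ_n = τ₀ + n/σ².
So 1/σ₀² = 1/2.5788 − 18/47.8 = 0.387777 − 0.376569 = 0.011208.
Hence σ₀² = 1/0.011208 ≈ 89.2.

σ₀² = 89.2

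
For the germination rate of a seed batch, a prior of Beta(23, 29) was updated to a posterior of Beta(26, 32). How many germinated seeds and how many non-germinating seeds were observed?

A Beta(a, b) prior with s successes and f failures in binomial data gives a Beta(a+s, b+f) posterior.
So s = 26 − 23 = 3 and f = 32 − 29 = 3.

3 germinated seeds and 3 non-germinating seeds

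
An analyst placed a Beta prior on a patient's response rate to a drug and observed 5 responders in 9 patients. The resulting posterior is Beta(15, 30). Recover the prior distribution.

Under Beta–binomial conjugacy the posterior parameters are (α+s, β+f).
Subtract the data counts: 15−5=10, 30−4=26.

Beta(10, 26)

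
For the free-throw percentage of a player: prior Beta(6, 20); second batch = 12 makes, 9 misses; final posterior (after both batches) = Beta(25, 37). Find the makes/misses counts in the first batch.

7 makes and 8 misses

Because Beta–binomial updating is additive in the counts, the combined data contributed (α_post−α_prior, β_post−β_prior) successes and failures.
Total across both batches: 25−6=19 makes, 37−20=17 misses.
Subtract the second batch: 19−12=7 makes and 17−9=8 misses.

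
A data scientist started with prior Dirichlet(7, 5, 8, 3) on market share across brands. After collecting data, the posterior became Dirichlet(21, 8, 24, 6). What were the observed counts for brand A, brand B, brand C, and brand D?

counts (14, 3, 16, 3)

For a Dirichlet(α) prior with multinomial counts c, the posterior is Dirichlet(α + c) componentwise.
Counts are posterior − prior componentwise: 21−7=14, 8−5=3, 24−8=16, 6−3=3.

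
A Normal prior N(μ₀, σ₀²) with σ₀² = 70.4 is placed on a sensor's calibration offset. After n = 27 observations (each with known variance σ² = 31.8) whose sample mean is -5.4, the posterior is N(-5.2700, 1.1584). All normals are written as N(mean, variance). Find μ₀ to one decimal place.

μ₀ = 2.5

With known observation variance, the Normal–Normal posterior has precision τ_n = τ₀ + n/σ² and mean μ_n = (τ₀μ₀ + (n/σ²)x̄)/τ_n.
Here τ₀ = 1/70.4 = 0.014205 and τ_data = 27/31.8 = 0.849057, so τ_n = 0.863262.
Rearranging for μ₀: μ₀ = (μ_n·τ_n − τ_data·x̄)/τ₀ = (-5.2700·0.863262 − 0.849057·-5.4) / 0.014205 = 0.035517/0.014205 ≈ 2.5.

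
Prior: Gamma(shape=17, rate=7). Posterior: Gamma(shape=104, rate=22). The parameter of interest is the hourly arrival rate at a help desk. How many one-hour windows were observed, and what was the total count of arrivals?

A Gamma(α, β) prior (rate parametrization) on a Poisson rate with n observations summing to S gives posterior Gamma(α+S, β+n).
Matching: Σxᵢ = 104 − 17 = 87 and n = 22 − 7 = 15.

n = 15 one-hour windows with total 87 arrivals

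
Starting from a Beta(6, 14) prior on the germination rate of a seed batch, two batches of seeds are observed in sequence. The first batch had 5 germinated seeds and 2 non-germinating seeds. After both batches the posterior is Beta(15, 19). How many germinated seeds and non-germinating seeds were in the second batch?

Because Beta–binomial updating is additive in the counts, the combined data contributed (α_post−α_prior, β_post−β_prior) successes and failures.
Total across both batches: 15−6=9 germinated seeds, 19−14=5 non-germinating seeds.
Subtract the first batch: 9−5=4 germinated seeds and 5−2=3 non-germinating seeds.

4 germinated seeds and 3 non-germinating seeds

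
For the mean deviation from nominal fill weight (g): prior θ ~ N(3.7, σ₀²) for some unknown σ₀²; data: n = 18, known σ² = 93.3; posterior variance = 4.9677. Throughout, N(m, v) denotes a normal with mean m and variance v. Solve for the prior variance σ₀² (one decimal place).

σ₀² = 119.4

Posterior precision equals prior precision plus data precision: 1/σ_n² = 1/σ₀² + n/σ².
So 1/σ₀² = 1/4.9677 − 18/93.3 = 0.201300 − 0.192926 = 0.008374.
Hence σ₀² = 1/0.008374 ≈ 119.4.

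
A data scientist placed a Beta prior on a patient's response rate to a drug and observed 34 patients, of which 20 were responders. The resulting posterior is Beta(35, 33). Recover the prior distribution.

Beta(15, 19)

A Beta(a, b) prior with s successes and f failures in binomial data gives a Beta(a+s, b+f) posterior.
So a = 35 − 20 = 15 and b = 33 − 14 = 19.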